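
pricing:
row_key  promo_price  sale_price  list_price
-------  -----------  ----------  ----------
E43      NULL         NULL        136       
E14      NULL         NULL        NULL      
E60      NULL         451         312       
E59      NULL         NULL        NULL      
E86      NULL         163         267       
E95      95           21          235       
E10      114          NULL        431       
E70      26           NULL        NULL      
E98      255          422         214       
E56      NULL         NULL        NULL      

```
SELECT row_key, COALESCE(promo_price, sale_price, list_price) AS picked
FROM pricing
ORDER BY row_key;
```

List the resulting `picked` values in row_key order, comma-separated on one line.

114, NULL, 136, NULL, NULL, 451, 26, 163, 95, 255

row_key=E10: promo_price=114 → 114
row_key=E14: promo_price=NULL, sale_price=NULL, list_price=NULL (all NULL) → NULL
row_key=E43: promo_price=NULL, sale_price=NULL, list_price=136 → 136
row_key=E56: promo_price=NULL, sale_price=NULL, list_price=NULL (all NULL) → NULL
row_key=E59: promo_price=NULL, sale_price=NULL, list_price=NULL (all NULL) → NULL
row_key=E60: promo_price=NULL, sale_price=451 → 451
row_key=E70: promo_price=26 → 26
row_key=E86: promo_price=NULL, sale_price=163 → 163
row_key=E95: promo_price=95 → 95
row_key=E98: promo_price=255 → 255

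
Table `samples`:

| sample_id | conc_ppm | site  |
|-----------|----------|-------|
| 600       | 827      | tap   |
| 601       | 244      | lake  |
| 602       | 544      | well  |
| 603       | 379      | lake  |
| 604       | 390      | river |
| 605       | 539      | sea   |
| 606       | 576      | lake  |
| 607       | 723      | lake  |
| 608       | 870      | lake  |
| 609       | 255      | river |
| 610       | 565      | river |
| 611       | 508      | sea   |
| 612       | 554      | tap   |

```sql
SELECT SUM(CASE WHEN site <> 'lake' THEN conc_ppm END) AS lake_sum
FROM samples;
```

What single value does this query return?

4182

sample_id=600: ✓ → 827
sample_id=601: ✗
sample_id=602: ✓ → 544
sample_id=603: ✗
sample_id=604: ✓ → 390
sample_id=605: ✓ → 539
sample_id=606: ✗
sample_id=607: ✗
sample_id=608: ✗
sample_id=609: ✓ → 255
sample_id=610: ✓ → 565
sample_id=611: ✓ → 508
sample_id=612: ✓ → 554
lake_sum = 827 + 544 + 390 + 539 + 255 + 565 + 508 + 554 = 4182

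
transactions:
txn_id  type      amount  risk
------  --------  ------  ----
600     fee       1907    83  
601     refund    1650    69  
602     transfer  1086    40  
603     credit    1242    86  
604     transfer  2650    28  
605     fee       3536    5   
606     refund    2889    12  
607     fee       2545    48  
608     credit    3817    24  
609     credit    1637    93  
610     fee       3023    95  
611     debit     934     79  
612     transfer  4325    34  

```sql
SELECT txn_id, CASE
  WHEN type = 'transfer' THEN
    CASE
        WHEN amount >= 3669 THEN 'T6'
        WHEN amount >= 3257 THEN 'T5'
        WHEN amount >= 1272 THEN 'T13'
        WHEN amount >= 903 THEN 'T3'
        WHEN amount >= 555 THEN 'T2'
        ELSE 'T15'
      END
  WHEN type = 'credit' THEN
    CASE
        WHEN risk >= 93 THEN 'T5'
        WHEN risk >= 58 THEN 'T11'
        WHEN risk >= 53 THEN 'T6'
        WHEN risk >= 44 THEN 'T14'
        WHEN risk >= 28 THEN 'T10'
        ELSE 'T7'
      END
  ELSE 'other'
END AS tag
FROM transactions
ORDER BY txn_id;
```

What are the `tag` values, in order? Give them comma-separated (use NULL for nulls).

txn_id=600: type='fee' → outer ELSE → other
txn_id=601: type='refund' → outer ELSE → other
txn_id=602: type='transfer' → inner[amount >= 903] → T3
txn_id=603: type='credit' → inner[risk >= 58] → T11
txn_id=604: type='transfer' → inner[amount >= 1272] → T13
txn_id=605: type='fee' → outer ELSE → other
txn_id=606: type='refund' → outer ELSE → other
txn_id=607: type='fee' → outer ELSE → other
txn_id=608: type='credit' → inner[ELSE] → T7
txn_id=609: type='credit' → inner[risk >= 93] → T5
txn_id=610: type='fee' → outer ELSE → other
txn_id=611: type='debit' → outer ELSE → other
txn_id=612: type='transfer' → inner[amount >= 3669] → T6

other, other, T3, T11, T13, other, other, other, T7, T5, other, other, T6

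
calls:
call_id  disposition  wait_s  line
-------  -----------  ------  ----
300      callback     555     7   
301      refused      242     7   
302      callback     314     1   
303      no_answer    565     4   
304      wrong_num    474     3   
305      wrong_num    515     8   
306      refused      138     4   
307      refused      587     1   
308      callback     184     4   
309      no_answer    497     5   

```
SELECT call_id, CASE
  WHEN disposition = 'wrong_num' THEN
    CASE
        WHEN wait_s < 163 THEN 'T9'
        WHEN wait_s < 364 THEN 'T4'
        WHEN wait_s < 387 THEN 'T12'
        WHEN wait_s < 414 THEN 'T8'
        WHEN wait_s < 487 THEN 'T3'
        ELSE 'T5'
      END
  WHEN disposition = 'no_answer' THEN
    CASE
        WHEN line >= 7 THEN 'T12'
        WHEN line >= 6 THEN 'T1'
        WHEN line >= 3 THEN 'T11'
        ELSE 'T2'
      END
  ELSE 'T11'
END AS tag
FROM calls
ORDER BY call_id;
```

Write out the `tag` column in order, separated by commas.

T11, T11, T11, T11, T3, T5, T11, T11, T11, T11

call_id=300: disposition='callback' → outer ELSE → T11
call_id=301: disposition='refused' → outer ELSE → T11
call_id=302: disposition='callback' → outer ELSE → T11
call_id=303: disposition='no_answer' → inner[line >= 3] → T11
call_id=304: disposition='wrong_num' → inner[wait_s < 487] → T3
call_id=305: disposition='wrong_num' → inner[ELSE] → T5
call_id=306: disposition='refused' → outer ELSE → T11
call_id=307: disposition='refused' → outer ELSE → T11
call_id=308: disposition='callback' → outer ELSE → T11
call_id=309: disposition='no_answer' → inner[line >= 3] → T11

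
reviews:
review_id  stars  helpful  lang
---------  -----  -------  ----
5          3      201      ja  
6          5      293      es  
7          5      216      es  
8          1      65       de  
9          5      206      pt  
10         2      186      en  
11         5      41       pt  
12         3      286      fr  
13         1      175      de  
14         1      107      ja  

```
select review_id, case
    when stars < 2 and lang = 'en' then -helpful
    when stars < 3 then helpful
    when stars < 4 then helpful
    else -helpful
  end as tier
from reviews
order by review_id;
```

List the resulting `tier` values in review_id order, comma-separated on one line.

review_id=5: stars < 4 → 201
review_id=6: ELSE → -293
review_id=7: ELSE → -216
review_id=8: stars < 3 → 65
review_id=9: ELSE → -206
review_id=10: stars < 3 → 186
review_id=11: ELSE → -41
review_id=12: stars < 4 → 286
review_id=13: stars < 3 → 175
review_id=14: stars < 3 → 107

201, -293, -216, 65, -206, 186, -41, 286, 175, 107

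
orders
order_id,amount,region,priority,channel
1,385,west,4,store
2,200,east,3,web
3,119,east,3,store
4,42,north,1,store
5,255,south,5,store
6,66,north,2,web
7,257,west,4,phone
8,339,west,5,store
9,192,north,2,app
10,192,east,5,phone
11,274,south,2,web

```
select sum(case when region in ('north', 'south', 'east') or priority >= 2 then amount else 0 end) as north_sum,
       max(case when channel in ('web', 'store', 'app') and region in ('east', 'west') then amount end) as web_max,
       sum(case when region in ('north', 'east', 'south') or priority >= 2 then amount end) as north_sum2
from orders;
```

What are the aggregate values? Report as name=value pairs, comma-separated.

[north_sum: region in ('north', 'south', 'east') or priority >= 2]
order_id=1: ✓ → 385
order_id=2: ✓ → 200
order_id=3: ✓ → 119
order_id=4: ✓ → 42
order_id=5: ✓ → 255
order_id=6: ✓ → 66
order_id=7: ✓ → 257
order_id=8: ✓ → 339
order_id=9: ✓ → 192
order_id=10: ✓ → 192
order_id=11: ✓ → 274
north_sum = 385 + 200 + 119 + 42 + 255 + 66 + 257 + 339 + 192 + 192 + 274 = 2321
—
[web_max: channel in ('web', 'store', 'app') and region in ('east', 'west')]
order_id=1: ✓ → 385
order_id=2: ✓ → 200
order_id=3: ✓ → 119
order_id=4: ✗
order_id=5: ✗
order_id=6: ✗
order_id=7: ✗
order_id=8: ✓ → 339
order_id=9: ✗
order_id=10: ✗
order_id=11: ✗
web_max = MAX(385, 200, 119, 339) = 385
—
[north_sum2: region in ('north', 'east', 'south') or priority >= 2]
order_id=1: ✓ → 385
order_id=2: ✓ → 200
order_id=3: ✓ → 119
order_id=4: ✓ → 42
order_id=5: ✓ → 255
order_id=6: ✓ → 66
order_id=7: ✓ → 257
order_id=8: ✓ → 339
order_id=9: ✓ → 192
order_id=10: ✓ → 192
order_id=11: ✓ → 274
north_sum2 = 385 + 200 + 119 + 42 + 255 + 66 + 257 + 339 + 192 + 192 + 274 = 2321

north_sum=2321, web_max=385, north_sum2=2321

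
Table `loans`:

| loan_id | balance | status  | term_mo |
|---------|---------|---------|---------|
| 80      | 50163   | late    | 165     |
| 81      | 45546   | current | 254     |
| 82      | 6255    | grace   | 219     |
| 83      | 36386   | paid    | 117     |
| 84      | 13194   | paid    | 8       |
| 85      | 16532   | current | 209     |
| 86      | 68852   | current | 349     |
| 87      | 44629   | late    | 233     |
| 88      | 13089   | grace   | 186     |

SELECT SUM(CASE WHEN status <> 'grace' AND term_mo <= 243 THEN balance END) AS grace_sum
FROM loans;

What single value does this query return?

loan_id=80: ✓ → 50163
loan_id=81: ✗
loan_id=82: ✗
loan_id=83: ✓ → 36386
loan_id=84: ✓ → 13194
loan_id=85: ✓ → 16532
loan_id=86: ✗
loan_id=87: ✓ → 44629
loan_id=88: ✗
grace_sum = 50163 + 36386 + 13194 + 16532 + 44629 = 160904

160904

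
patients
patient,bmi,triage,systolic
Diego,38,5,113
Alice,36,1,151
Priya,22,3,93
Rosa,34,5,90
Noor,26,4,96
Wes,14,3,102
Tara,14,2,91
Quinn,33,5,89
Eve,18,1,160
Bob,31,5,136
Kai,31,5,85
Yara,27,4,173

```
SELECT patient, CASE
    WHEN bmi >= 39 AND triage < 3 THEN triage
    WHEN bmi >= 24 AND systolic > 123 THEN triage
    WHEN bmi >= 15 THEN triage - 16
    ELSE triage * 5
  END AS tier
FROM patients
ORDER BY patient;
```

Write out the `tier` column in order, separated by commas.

patient=Alice: bmi >= 24 AND systolic > 123 → 1
patient=Bob: bmi >= 24 AND systolic > 123 → 5
patient=Diego: bmi >= 15 → -11
patient=Eve: bmi >= 15 → -15
patient=Kai: bmi >= 15 → -11
patient=Noor: bmi >= 15 → -12
patient=Priya: bmi >= 15 → -13
patient=Quinn: bmi >= 15 → -11
patient=Rosa: bmi >= 15 → -11
patient=Tara: ELSE → 10
patient=Wes: ELSE → 15
patient=Yara: bmi >= 24 AND systolic > 123 → 4

1, 5, -11, -15, -11, -12, -13, -11, -11, 10, 15, 4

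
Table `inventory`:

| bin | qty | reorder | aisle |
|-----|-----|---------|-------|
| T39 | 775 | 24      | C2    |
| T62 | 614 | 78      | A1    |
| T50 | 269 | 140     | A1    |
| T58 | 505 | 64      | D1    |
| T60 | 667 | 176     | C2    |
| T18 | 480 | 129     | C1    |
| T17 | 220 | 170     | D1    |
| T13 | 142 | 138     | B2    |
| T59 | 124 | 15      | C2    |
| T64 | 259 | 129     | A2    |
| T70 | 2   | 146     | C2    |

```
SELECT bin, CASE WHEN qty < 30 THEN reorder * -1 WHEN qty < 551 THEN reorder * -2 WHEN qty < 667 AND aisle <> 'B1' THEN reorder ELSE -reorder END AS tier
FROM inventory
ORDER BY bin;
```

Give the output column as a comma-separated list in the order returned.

-276, -340, -258, -24, -280, -128, -30, -176, 78, -258, -146

bin=T13: qty < 551 → -276
bin=T17: qty < 551 → -340
bin=T18: qty < 551 → -258
bin=T39: ELSE → -24
bin=T50: qty < 551 → -280
bin=T58: qty < 551 → -128
bin=T59: qty < 551 → -30
bin=T60: ELSE → -176
bin=T62: qty < 667 AND aisle <> 'B1' → 78
bin=T64: qty < 551 → -258
bin=T70: qty < 30 → -146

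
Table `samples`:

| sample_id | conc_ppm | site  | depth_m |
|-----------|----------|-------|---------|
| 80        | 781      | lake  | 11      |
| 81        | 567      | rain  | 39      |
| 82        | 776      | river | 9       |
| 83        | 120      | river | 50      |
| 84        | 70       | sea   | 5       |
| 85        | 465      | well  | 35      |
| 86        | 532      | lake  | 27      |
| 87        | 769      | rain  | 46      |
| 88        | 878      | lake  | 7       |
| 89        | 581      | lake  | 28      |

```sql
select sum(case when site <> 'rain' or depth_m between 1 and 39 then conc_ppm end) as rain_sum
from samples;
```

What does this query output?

sample_id=80: ✓ → 781
sample_id=81: ✓ → 567
sample_id=82: ✓ → 776
sample_id=83: ✓ → 120
sample_id=84: ✓ → 70
sample_id=85: ✓ → 465
sample_id=86: ✓ → 532
sample_id=87: ✗
sample_id=88: ✓ → 878
sample_id=89: ✓ → 581
rain_sum = 781 + 567 + 776 + 120 + 70 + 465 + 532 + 878 + 581 = 4770

4770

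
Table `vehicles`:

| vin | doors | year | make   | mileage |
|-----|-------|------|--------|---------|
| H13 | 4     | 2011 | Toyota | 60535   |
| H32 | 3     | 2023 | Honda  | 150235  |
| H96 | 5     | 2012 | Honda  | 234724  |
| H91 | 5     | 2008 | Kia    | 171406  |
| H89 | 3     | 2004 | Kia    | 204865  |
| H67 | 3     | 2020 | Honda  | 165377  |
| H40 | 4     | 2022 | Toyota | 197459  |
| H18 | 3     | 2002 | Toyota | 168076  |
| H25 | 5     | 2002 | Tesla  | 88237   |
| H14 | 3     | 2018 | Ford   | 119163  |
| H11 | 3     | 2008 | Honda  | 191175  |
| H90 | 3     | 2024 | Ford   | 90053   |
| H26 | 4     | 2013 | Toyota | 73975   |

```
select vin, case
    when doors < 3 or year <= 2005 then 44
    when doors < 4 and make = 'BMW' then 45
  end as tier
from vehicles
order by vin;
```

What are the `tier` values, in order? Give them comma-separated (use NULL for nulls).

NULL, NULL, NULL, 44, 44, NULL, NULL, NULL, NULL, 44, NULL, NULL, NULL

vin=H11: (no match → NULL) → NULL
vin=H13: (no match → NULL) → NULL
vin=H14: (no match → NULL) → NULL
vin=H18: doors < 3 or year <= 2005 → 44
vin=H25: doors < 3 or year <= 2005 → 44
vin=H26: (no match → NULL) → NULL
vin=H32: (no match → NULL) → NULL
vin=H40: (no match → NULL) → NULL
vin=H67: (no match → NULL) → NULL
vin=H89: doors < 3 or year <= 2005 → 44
vin=H90: (no match → NULL) → NULL
vin=H91: (no match → NULL) → NULL
vin=H96: (no match → NULL) → NULL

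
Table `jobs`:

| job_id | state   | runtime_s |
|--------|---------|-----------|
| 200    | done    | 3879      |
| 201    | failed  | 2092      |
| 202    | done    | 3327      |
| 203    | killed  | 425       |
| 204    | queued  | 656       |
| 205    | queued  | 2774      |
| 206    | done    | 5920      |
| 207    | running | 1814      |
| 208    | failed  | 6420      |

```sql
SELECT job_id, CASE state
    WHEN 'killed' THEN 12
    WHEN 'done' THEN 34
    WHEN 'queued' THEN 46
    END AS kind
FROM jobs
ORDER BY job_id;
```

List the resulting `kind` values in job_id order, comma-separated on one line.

34, NULL, 34, 12, 46, 46, 34, NULL, NULL

job_id=200: state='done' → 34
job_id=201: (no match → NULL) → NULL
job_id=202: state='done' → 34
job_id=203: state='killed' → 12
job_id=204: state='queued' → 46
job_id=205: state='queued' → 46
job_id=206: state='done' → 34
job_id=207: (no match → NULL) → NULL
job_id=208: (no match → NULL) → NULL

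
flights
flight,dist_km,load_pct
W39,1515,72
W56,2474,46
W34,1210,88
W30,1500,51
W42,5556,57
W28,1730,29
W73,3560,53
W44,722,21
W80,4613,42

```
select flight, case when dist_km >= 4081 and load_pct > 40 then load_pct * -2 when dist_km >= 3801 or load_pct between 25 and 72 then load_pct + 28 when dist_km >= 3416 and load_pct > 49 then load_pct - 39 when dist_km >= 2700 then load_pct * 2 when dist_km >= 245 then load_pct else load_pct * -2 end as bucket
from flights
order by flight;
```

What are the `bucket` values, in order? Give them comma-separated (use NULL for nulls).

57, 79, 88, 100, -114, 21, 74, 81, -84

flight=W28: dist_km >= 3801 or load_pct between 25 and 72 → 57
flight=W30: dist_km >= 3801 or load_pct between 25 and 72 → 79
flight=W34: dist_km >= 245 → 88
flight=W39: dist_km >= 3801 or load_pct between 25 and 72 → 100
flight=W42: dist_km >= 4081 and load_pct > 40 → -114
flight=W44: dist_km >= 245 → 21
flight=W56: dist_km >= 3801 or load_pct between 25 and 72 → 74
flight=W73: dist_km >= 3801 or load_pct between 25 and 72 → 81
flight=W80: dist_km >= 4081 and load_pct > 40 → -84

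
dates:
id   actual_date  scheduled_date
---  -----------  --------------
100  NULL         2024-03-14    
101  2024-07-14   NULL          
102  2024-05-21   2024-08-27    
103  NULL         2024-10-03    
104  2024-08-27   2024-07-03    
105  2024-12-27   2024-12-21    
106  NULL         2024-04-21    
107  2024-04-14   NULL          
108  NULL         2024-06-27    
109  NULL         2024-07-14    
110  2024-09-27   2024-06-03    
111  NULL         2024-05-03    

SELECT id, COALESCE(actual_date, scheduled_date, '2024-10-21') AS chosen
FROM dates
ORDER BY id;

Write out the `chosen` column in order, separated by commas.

id=100: actual_date=NULL, scheduled_date=2024-03-14 → 2024-03-14
id=101: actual_date=2024-07-14 → 2024-07-14
id=102: actual_date=2024-05-21 → 2024-05-21
id=103: actual_date=NULL, scheduled_date=2024-10-03 → 2024-10-03
id=104: actual_date=2024-08-27 → 2024-08-27
id=105: actual_date=2024-12-27 → 2024-12-27
id=106: actual_date=NULL, scheduled_date=2024-04-21 → 2024-04-21
id=107: actual_date=2024-04-14 → 2024-04-14
id=108: actual_date=NULL, scheduled_date=2024-06-27 → 2024-06-27
id=109: actual_date=NULL, scheduled_date=2024-07-14 → 2024-07-14
id=110: actual_date=2024-09-27 → 2024-09-27
id=111: actual_date=NULL, scheduled_date=2024-05-03 → 2024-05-03

2024-03-14, 2024-07-14, 2024-05-21, 2024-10-03, 2024-08-27, 2024-12-27, 2024-04-21, 2024-04-14, 2024-06-27, 2024-07-14, 2024-09-27, 2024-05-03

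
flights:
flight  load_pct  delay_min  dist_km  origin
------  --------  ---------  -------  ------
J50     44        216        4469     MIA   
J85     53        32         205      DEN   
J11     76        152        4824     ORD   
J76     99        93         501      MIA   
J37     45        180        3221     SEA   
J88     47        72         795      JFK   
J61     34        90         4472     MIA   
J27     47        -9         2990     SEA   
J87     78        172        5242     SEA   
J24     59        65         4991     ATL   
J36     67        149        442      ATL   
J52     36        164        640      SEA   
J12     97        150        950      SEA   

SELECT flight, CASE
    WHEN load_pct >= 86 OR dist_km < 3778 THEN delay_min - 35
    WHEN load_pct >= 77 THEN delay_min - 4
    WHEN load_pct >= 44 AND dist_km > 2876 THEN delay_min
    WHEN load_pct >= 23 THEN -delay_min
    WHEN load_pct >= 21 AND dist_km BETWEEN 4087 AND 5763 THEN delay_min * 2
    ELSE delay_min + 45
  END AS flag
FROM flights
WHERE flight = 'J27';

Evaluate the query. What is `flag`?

flight = J27: load_pct=47, delay_min=-9, dist_km=2990, origin=SEA.
load_pct >= 86 OR dist_km < 3778 → true → -44

-44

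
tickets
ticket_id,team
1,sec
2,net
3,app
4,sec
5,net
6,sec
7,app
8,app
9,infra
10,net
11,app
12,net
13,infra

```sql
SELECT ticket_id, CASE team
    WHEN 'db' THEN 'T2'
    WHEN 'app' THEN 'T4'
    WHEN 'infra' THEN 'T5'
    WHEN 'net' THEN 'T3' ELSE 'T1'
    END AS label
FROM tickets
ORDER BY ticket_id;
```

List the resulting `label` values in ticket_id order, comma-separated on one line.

T1, T3, T4, T1, T3, T1, T4, T4, T5, T3, T4, T3, T5

ticket_id=1: ELSE → T1
ticket_id=2: team='net' → T3
ticket_id=3: team='app' → T4
ticket_id=4: ELSE → T1
ticket_id=5: team='net' → T3
ticket_id=6: ELSE → T1
ticket_id=7: team='app' → T4
ticket_id=8: team='app' → T4
ticket_id=9: team='infra' → T5
ticket_id=10: team='net' → T3
ticket_id=11: team='app' → T4
ticket_id=12: team='net' → T3
ticket_id=13: team='infra' → T5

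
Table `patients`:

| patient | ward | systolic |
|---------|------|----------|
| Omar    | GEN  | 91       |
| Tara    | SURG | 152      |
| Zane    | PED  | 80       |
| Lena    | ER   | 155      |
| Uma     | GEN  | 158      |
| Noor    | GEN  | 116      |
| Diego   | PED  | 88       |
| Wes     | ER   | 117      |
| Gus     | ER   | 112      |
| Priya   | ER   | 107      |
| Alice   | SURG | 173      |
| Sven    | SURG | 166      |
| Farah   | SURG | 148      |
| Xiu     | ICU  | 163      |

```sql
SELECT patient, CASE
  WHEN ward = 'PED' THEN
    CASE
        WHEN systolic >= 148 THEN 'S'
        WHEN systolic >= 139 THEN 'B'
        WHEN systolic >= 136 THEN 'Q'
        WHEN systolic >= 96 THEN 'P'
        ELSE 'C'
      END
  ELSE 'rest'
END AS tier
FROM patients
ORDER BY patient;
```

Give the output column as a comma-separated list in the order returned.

patient=Alice: ward='SURG' → outer ELSE → rest
patient=Diego: ward='PED' → inner[ELSE] → C
patient=Farah: ward='SURG' → outer ELSE → rest
patient=Gus: ward='ER' → outer ELSE → rest
patient=Lena: ward='ER' → outer ELSE → rest
patient=Noor: ward='GEN' → outer ELSE → rest
patient=Omar: ward='GEN' → outer ELSE → rest
patient=Priya: ward='ER' → outer ELSE → rest
patient=Sven: ward='SURG' → outer ELSE → rest
patient=Tara: ward='SURG' → outer ELSE → rest
patient=Uma: ward='GEN' → outer ELSE → rest
patient=Wes: ward='ER' → outer ELSE → rest
patient=Xiu: ward='ICU' → outer ELSE → rest
patient=Zane: ward='PED' → inner[ELSE] → C

rest, C, rest, rest, rest, rest, rest, rest, rest, rest, rest, rest, rest, C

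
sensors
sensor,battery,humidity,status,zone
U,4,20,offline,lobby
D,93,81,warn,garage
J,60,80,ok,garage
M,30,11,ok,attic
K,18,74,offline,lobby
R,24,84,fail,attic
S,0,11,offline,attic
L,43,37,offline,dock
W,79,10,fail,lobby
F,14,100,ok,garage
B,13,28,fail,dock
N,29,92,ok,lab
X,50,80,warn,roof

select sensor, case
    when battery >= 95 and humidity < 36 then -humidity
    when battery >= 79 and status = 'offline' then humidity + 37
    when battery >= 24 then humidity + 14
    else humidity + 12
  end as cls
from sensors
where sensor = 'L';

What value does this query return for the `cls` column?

sensor = L: battery=43, humidity=37, status=offline, zone=dock.
battery >= 95 and humidity < 36 → false
battery >= 79 and status = 'offline' → false
battery >= 24 → true → 51

51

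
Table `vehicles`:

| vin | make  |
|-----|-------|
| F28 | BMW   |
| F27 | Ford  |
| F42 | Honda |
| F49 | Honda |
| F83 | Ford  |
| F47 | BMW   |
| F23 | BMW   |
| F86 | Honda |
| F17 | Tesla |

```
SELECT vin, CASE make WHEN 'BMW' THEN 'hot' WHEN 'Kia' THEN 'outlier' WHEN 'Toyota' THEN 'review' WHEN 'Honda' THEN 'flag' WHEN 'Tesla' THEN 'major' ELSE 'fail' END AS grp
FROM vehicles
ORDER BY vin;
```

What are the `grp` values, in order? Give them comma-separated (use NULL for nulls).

major, hot, fail, hot, flag, hot, flag, fail, flag

vin=F17: make='Tesla' → major
vin=F23: make='BMW' → hot
vin=F27: ELSE → fail
vin=F28: make='BMW' → hot
vin=F42: make='Honda' → flag
vin=F47: make='BMW' → hot
vin=F49: make='Honda' → flag
vin=F83: ELSE → fail
vin=F86: make='Honda' → flag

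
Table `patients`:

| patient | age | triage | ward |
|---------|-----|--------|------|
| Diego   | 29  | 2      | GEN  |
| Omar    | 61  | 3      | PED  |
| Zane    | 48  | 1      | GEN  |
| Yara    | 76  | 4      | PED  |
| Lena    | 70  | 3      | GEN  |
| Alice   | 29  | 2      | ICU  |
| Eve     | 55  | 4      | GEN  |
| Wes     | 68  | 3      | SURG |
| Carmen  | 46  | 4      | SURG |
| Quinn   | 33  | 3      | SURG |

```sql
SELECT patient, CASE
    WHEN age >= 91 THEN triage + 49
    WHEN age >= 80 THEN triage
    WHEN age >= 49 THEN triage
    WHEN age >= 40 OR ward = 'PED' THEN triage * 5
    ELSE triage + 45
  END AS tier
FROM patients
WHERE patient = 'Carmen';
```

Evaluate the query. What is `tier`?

patient = Carmen: age=46, triage=4, ward=SURG.
age >= 91 → false
age >= 80 → false
age >= 49 → false
age >= 40 OR ward = 'PED' → true → 20

20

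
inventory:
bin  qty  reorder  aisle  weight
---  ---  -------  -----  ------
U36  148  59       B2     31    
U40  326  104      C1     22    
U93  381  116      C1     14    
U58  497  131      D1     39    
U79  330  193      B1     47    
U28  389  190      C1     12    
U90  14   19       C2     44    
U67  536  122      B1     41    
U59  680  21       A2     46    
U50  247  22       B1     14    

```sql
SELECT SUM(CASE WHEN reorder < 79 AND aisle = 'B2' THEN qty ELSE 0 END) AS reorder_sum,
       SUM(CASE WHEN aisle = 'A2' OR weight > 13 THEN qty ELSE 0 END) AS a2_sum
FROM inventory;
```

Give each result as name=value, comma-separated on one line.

[reorder_sum: reorder < 79 AND aisle = 'B2']
bin=U36: ✓ → 148
bin=U40: ✗
bin=U93: ✗
bin=U58: ✗
bin=U79: ✗
bin=U28: ✗
bin=U90: ✗
bin=U67: ✗
bin=U59: ✗
bin=U50: ✗
reorder_sum = 148
—
[a2_sum: aisle = 'A2' OR weight > 13]
bin=U36: ✓ → 148
bin=U40: ✓ → 326
bin=U93: ✓ → 381
bin=U58: ✓ → 497
bin=U79: ✓ → 330
bin=U28: ✗
bin=U90: ✓ → 14
bin=U67: ✓ → 536
bin=U59: ✓ → 680
bin=U50: ✓ → 247
a2_sum = 148 + 326 + 381 + 497 + 330 + 14 + 536 + 680 + 247 = 3159

reorder_sum=148, a2_sum=3159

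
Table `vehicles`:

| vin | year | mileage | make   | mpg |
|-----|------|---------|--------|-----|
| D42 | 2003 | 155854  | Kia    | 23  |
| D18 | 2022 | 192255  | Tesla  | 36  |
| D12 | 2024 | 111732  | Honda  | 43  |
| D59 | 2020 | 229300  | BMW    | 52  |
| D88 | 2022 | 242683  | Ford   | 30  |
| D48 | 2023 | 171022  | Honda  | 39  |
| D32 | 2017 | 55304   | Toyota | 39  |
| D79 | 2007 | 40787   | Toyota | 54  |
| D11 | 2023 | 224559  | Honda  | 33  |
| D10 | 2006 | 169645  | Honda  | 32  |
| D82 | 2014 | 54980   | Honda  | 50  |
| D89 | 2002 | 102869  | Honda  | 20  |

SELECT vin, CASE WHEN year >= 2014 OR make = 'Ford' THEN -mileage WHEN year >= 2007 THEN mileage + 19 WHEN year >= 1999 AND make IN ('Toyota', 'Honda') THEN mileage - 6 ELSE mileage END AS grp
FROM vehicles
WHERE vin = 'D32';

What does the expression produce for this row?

-55304

vin = D32: year=2017, mileage=55304, make=Toyota, mpg=39.
year >= 2014 OR make = 'Ford' → true → -55304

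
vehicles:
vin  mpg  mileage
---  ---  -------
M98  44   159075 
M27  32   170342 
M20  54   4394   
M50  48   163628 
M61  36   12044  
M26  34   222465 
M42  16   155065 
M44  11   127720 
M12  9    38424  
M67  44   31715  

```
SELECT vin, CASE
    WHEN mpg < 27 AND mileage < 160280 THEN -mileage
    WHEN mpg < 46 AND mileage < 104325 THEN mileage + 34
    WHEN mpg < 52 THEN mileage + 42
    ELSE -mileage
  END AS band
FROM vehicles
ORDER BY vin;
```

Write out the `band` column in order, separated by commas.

vin=M12: mpg < 27 AND mileage < 160280 → -38424
vin=M20: ELSE → -4394
vin=M26: mpg < 52 → 222507
vin=M27: mpg < 52 → 170384
vin=M42: mpg < 27 AND mileage < 160280 → -155065
vin=M44: mpg < 27 AND mileage < 160280 → -127720
vin=M50: mpg < 52 → 163670
vin=M61: mpg < 46 AND mileage < 104325 → 12078
vin=M67: mpg < 46 AND mileage < 104325 → 31749
vin=M98: mpg < 52 → 159117

-38424, -4394, 222507, 170384, -155065, -127720, 163670, 12078, 31749, 159117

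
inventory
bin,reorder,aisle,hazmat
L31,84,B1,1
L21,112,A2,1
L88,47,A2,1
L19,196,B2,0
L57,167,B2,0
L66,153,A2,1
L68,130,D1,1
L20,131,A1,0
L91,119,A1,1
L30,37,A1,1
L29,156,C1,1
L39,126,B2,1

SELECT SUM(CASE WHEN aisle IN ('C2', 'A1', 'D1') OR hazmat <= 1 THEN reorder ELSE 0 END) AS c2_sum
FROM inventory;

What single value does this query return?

1458

bin=L31: ✓ → 84
bin=L21: ✓ → 112
bin=L88: ✓ → 47
bin=L19: ✓ → 196
bin=L57: ✓ → 167
bin=L66: ✓ → 153
bin=L68: ✓ → 130
bin=L20: ✓ → 131
bin=L91: ✓ → 119
bin=L30: ✓ → 37
bin=L29: ✓ → 156
bin=L39: ✓ → 126
c2_sum = 84 + 112 + 47 + 196 + 167 + 153 + 130 + 131 + 119 + 37 + 156 + 126 = 1458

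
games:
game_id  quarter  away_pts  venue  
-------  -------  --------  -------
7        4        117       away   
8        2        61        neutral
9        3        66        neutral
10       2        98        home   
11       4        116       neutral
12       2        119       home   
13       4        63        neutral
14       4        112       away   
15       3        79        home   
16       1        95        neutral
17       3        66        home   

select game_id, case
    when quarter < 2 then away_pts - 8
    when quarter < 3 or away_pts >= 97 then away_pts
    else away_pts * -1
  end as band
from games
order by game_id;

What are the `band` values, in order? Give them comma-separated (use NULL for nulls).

117, 61, -66, 98, 116, 119, -63, 112, -79, 87, -66

game_id=7: quarter < 3 or away_pts >= 97 → 117
game_id=8: quarter < 3 or away_pts >= 97 → 61
game_id=9: ELSE → -66
game_id=10: quarter < 3 or away_pts >= 97 → 98
game_id=11: quarter < 3 or away_pts >= 97 → 116
game_id=12: quarter < 3 or away_pts >= 97 → 119
game_id=13: ELSE → -63
game_id=14: quarter < 3 or away_pts >= 97 → 112
game_id=15: ELSE → -79
game_id=16: quarter < 2 → 87
game_id=17: ELSE → -66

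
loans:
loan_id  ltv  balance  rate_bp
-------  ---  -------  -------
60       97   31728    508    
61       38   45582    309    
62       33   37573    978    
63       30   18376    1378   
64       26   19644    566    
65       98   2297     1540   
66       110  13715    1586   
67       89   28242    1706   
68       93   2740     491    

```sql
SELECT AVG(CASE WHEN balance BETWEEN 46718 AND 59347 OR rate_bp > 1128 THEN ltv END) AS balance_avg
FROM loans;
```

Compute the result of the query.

81.75

loan_id=60: ✗
loan_id=61: ✗
loan_id=62: ✗
loan_id=63: ✓ → 30
loan_id=64: ✗
loan_id=65: ✓ → 98
loan_id=66: ✓ → 110
loan_id=67: ✓ → 89
loan_id=68: ✗
balance_avg = (30 + 98 + 110 + 89) / 4 = 81.75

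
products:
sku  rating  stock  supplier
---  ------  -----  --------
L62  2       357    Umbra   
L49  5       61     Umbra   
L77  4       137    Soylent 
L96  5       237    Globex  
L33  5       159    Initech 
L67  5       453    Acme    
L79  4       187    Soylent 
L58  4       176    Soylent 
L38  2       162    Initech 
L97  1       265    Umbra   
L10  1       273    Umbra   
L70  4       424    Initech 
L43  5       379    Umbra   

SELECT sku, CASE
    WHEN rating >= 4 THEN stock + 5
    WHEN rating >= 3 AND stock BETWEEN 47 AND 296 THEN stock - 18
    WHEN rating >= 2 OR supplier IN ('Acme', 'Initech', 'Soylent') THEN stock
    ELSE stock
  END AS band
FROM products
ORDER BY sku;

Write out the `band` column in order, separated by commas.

273, 164, 162, 384, 66, 181, 357, 458, 429, 142, 192, 242, 265

sku=L10: ELSE → 273
sku=L33: rating >= 4 → 164
sku=L38: rating >= 2 OR supplier IN ('Acme', 'Initech', 'Soylent') → 162
sku=L43: rating >= 4 → 384
sku=L49: rating >= 4 → 66
sku=L58: rating >= 4 → 181
sku=L62: rating >= 2 OR supplier IN ('Acme', 'Initech', 'Soylent') → 357
sku=L67: rating >= 4 → 458
sku=L70: rating >= 4 → 429
sku=L77: rating >= 4 → 142
sku=L79: rating >= 4 → 192
sku=L96: rating >= 4 → 242
sku=L97: ELSE → 265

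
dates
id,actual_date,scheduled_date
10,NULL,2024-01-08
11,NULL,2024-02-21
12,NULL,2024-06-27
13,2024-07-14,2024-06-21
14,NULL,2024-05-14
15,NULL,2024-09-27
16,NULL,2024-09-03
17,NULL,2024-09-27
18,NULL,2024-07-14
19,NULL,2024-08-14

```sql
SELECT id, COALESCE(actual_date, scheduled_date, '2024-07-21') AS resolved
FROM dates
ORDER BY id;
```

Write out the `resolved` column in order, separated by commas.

id=10: actual_date=NULL, scheduled_date=2024-01-08 → 2024-01-08
id=11: actual_date=NULL, scheduled_date=2024-02-21 → 2024-02-21
id=12: actual_date=NULL, scheduled_date=2024-06-27 → 2024-06-27
id=13: actual_date=2024-07-14 → 2024-07-14
id=14: actual_date=NULL, scheduled_date=2024-05-14 → 2024-05-14
id=15: actual_date=NULL, scheduled_date=2024-09-27 → 2024-09-27
id=16: actual_date=NULL, scheduled_date=2024-09-03 → 2024-09-03
id=17: actual_date=NULL, scheduled_date=2024-09-27 → 2024-09-27
id=18: actual_date=NULL, scheduled_date=2024-07-14 → 2024-07-14
id=19: actual_date=NULL, scheduled_date=2024-08-14 → 2024-08-14

2024-01-08, 2024-02-21, 2024-06-27, 2024-07-14, 2024-05-14, 2024-09-27, 2024-09-03, 2024-09-27, 2024-07-14, 2024-08-14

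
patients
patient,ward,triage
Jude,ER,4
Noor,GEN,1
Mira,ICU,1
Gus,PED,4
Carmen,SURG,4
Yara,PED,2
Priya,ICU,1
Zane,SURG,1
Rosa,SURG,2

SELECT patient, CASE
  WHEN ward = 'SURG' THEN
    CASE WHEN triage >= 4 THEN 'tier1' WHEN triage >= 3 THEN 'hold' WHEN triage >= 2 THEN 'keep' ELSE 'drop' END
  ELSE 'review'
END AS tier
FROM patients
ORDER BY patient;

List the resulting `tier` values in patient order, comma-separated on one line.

patient=Carmen: ward='SURG' → inner[triage >= 4] → tier1
patient=Gus: ward='PED' → outer ELSE → review
patient=Jude: ward='ER' → outer ELSE → review
patient=Mira: ward='ICU' → outer ELSE → review
patient=Noor: ward='GEN' → outer ELSE → review
patient=Priya: ward='ICU' → outer ELSE → review
patient=Rosa: ward='SURG' → inner[triage >= 2] → keep
patient=Yara: ward='PED' → outer ELSE → review
patient=Zane: ward='SURG' → inner[ELSE] → drop

tier1, review, review, review, review, review, keep, review, drop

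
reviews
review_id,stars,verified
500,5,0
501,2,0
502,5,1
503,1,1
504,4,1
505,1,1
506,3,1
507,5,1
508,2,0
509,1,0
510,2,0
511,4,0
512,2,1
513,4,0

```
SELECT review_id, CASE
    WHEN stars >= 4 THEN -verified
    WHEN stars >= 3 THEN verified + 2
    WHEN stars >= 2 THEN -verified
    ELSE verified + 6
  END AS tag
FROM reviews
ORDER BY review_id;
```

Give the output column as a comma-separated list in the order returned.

0, 0, -1, 7, -1, 7, 3, -1, 0, 6, 0, 0, -1, 0

review_id=500: stars >= 4 → 0
review_id=501: stars >= 2 → 0
review_id=502: stars >= 4 → -1
review_id=503: ELSE → 7
review_id=504: stars >= 4 → -1
review_id=505: ELSE → 7
review_id=506: stars >= 3 → 3
review_id=507: stars >= 4 → -1
review_id=508: stars >= 2 → 0
review_id=509: ELSE → 6
review_id=510: stars >= 2 → 0
review_id=511: stars >= 4 → 0
review_id=512: stars >= 2 → -1
review_id=513: stars >= 4 → 0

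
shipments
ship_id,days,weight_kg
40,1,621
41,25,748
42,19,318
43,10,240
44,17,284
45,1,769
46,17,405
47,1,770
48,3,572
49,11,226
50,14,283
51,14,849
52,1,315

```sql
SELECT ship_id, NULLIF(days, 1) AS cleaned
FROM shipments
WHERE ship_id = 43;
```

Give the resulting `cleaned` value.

ship_id = 43: days=10, weight_kg=240.
days=10 vs 1: differ → 10

10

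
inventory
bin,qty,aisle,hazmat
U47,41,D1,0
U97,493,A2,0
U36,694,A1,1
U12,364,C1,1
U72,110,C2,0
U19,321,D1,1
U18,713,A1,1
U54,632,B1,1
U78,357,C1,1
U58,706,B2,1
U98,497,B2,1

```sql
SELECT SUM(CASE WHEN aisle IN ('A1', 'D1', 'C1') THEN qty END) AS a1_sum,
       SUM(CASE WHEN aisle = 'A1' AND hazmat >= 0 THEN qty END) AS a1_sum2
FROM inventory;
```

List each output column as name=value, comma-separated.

a1_sum=2490, a1_sum2=1407

[a1_sum: aisle IN ('A1', 'D1', 'C1')]
bin=U47: ✓ → 41
bin=U97: ✗
bin=U36: ✓ → 694
bin=U12: ✓ → 364
bin=U72: ✗
bin=U19: ✓ → 321
bin=U18: ✓ → 713
bin=U54: ✗
bin=U78: ✓ → 357
bin=U58: ✗
bin=U98: ✗
a1_sum = 41 + 694 + 364 + 321 + 713 + 357 = 2490
—
[a1_sum2: aisle = 'A1' AND hazmat >= 0]
bin=U47: ✗
bin=U97: ✗
bin=U36: ✓ → 694
bin=U12: ✗
bin=U72: ✗
bin=U19: ✗
bin=U18: ✓ → 713
bin=U54: ✗
bin=U78: ✗
bin=U58: ✗
bin=U98: ✗
a1_sum2 = 694 + 713 = 1407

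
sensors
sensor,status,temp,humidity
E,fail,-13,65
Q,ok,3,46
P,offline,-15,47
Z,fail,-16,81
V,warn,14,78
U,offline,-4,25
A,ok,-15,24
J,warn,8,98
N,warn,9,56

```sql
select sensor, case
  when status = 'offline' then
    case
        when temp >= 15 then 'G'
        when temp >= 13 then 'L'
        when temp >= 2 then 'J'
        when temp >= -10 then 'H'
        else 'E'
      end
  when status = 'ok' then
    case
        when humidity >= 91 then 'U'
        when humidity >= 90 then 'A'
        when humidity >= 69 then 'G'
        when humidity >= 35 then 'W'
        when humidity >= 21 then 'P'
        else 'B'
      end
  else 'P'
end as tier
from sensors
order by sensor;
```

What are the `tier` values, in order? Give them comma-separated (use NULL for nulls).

P, P, P, P, E, W, H, P, P

sensor=A: status='ok' → inner[humidity >= 21] → P
sensor=E: status='fail' → outer ELSE → P
sensor=J: status='warn' → outer ELSE → P
sensor=N: status='warn' → outer ELSE → P
sensor=P: status='offline' → inner[ELSE] → E
sensor=Q: status='ok' → inner[humidity >= 35] → W
sensor=U: status='offline' → inner[temp >= -10] → H
sensor=V: status='warn' → outer ELSE → P
sensor=Z: status='fail' → outer ELSE → P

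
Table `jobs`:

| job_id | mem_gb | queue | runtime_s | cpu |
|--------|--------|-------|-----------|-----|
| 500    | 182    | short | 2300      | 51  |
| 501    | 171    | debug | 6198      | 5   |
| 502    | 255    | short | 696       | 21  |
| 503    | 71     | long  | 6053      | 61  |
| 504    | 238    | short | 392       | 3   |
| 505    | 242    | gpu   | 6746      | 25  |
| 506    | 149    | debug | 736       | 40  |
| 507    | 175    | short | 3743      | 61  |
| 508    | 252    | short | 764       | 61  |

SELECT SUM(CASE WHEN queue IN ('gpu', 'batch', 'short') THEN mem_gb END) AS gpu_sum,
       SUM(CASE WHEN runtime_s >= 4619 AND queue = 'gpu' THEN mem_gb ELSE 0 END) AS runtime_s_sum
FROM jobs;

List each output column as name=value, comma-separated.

[gpu_sum: queue IN ('gpu', 'batch', 'short')]
job_id=500: ✓ → 182
job_id=501: ✗
job_id=502: ✓ → 255
job_id=503: ✗
job_id=504: ✓ → 238
job_id=505: ✓ → 242
job_id=506: ✗
job_id=507: ✓ → 175
job_id=508: ✓ → 252
gpu_sum = 182 + 255 + 238 + 242 + 175 + 252 = 1344
—
[runtime_s_sum: runtime_s >= 4619 AND queue = 'gpu']
job_id=500: ✗
job_id=501: ✗
job_id=502: ✗
job_id=503: ✗
job_id=504: ✗
job_id=505: ✓ → 242
job_id=506: ✗
job_id=507: ✗
job_id=508: ✗
runtime_s_sum = 242

gpu_sum=1344, runtime_s_sum=242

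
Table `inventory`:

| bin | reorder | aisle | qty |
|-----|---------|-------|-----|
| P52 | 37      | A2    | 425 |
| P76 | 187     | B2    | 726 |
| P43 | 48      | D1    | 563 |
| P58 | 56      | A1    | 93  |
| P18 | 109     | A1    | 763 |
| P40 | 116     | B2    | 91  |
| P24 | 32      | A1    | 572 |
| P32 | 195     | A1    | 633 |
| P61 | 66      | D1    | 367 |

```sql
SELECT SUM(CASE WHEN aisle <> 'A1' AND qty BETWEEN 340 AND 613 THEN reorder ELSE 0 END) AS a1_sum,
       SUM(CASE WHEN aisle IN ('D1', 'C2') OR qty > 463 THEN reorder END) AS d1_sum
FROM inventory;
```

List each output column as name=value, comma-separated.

a1_sum=151, d1_sum=637

[a1_sum: aisle <> 'A1' AND qty BETWEEN 340 AND 613]
bin=P52: ✓ → 37
bin=P76: ✗
bin=P43: ✓ → 48
bin=P58: ✗
bin=P18: ✗
bin=P40: ✗
bin=P24: ✗
bin=P32: ✗
bin=P61: ✓ → 66
a1_sum = 37 + 48 + 66 = 151
—
[d1_sum: aisle IN ('D1', 'C2') OR qty > 463]
bin=P52: ✗
bin=P76: ✓ → 187
bin=P43: ✓ → 48
bin=P58: ✗
bin=P18: ✓ → 109
bin=P40: ✗
bin=P24: ✓ → 32
bin=P32: ✓ → 195
bin=P61: ✓ → 66
d1_sum = 187 + 48 + 109 + 32 + 195 + 66 = 637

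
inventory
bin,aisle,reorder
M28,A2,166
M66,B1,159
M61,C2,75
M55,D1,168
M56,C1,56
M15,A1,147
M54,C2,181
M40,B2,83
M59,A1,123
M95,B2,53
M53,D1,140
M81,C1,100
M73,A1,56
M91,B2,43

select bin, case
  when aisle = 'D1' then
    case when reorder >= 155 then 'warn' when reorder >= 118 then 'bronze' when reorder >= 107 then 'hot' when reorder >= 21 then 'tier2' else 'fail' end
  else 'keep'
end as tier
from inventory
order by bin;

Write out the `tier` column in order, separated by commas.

bin=M15: aisle='A1' → outer ELSE → keep
bin=M28: aisle='A2' → outer ELSE → keep
bin=M40: aisle='B2' → outer ELSE → keep
bin=M53: aisle='D1' → inner[reorder >= 118] → bronze
bin=M54: aisle='C2' → outer ELSE → keep
bin=M55: aisle='D1' → inner[reorder >= 155] → warn
bin=M56: aisle='C1' → outer ELSE → keep
bin=M59: aisle='A1' → outer ELSE → keep
bin=M61: aisle='C2' → outer ELSE → keep
bin=M66: aisle='B1' → outer ELSE → keep
bin=M73: aisle='A1' → outer ELSE → keep
bin=M81: aisle='C1' → outer ELSE → keep
bin=M91: aisle='B2' → outer ELSE → keep
bin=M95: aisle='B2' → outer ELSE → keep

keep, keep, keep, bronze, keep, warn, keep, keep, keep, keep, keep, keep, keep, keep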